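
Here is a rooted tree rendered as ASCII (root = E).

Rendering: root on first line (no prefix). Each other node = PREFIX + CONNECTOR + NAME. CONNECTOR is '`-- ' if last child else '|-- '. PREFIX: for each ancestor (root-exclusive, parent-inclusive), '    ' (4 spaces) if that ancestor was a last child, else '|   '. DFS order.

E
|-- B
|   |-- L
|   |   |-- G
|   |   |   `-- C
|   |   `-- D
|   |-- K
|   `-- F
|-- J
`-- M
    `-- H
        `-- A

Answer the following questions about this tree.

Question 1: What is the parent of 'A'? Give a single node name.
Scan adjacency: A appears as child of H

Answer: H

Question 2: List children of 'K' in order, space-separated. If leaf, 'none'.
Answer: none

Derivation:
Node K's children (from adjacency): (leaf)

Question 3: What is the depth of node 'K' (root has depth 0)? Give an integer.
Path from root to K: E -> B -> K
Depth = number of edges = 2

Answer: 2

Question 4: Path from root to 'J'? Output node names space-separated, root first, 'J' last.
Walk down from root: E -> J

Answer: E J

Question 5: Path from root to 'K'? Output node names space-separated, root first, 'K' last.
Walk down from root: E -> B -> K

Answer: E B K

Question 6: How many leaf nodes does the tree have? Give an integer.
Answer: 6

Derivation:
Leaves (nodes with no children): A, C, D, F, J, K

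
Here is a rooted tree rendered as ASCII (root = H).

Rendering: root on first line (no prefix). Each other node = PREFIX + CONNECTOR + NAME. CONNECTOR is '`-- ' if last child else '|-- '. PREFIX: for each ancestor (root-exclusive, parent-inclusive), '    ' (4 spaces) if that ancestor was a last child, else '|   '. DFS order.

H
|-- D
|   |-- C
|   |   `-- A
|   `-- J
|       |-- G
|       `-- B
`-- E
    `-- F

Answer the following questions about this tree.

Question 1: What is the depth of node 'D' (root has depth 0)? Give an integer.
Answer: 1

Derivation:
Path from root to D: H -> D
Depth = number of edges = 1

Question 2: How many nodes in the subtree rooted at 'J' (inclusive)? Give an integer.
Answer: 3

Derivation:
Subtree rooted at J contains: B, G, J
Count = 3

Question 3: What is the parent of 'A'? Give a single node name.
Scan adjacency: A appears as child of C

Answer: C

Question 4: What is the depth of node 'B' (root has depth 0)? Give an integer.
Path from root to B: H -> D -> J -> B
Depth = number of edges = 3

Answer: 3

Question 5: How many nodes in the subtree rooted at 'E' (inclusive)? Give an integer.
Subtree rooted at E contains: E, F
Count = 2

Answer: 2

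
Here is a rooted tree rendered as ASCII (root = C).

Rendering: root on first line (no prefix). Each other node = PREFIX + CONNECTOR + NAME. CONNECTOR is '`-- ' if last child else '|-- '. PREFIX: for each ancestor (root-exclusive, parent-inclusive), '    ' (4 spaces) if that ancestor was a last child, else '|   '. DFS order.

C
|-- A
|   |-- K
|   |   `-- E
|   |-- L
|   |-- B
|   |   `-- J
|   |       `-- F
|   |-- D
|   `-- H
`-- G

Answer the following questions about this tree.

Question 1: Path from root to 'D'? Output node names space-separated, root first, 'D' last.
Answer: C A D

Derivation:
Walk down from root: C -> A -> D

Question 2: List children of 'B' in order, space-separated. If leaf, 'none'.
Node B's children (from adjacency): J

Answer: J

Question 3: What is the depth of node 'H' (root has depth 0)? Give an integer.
Path from root to H: C -> A -> H
Depth = number of edges = 2

Answer: 2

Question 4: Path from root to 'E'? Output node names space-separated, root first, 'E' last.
Walk down from root: C -> A -> K -> E

Answer: C A K E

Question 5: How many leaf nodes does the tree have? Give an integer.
Leaves (nodes with no children): D, E, F, G, H, L

Answer: 6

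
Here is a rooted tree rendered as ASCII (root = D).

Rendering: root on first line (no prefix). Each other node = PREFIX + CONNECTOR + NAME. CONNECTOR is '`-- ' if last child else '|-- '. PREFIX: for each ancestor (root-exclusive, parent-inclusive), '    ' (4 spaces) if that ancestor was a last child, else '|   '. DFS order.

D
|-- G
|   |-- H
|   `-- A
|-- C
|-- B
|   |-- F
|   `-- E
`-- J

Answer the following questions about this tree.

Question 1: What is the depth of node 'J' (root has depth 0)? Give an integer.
Path from root to J: D -> J
Depth = number of edges = 1

Answer: 1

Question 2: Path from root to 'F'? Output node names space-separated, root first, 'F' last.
Answer: D B F

Derivation:
Walk down from root: D -> B -> F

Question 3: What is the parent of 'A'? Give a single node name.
Answer: G

Derivation:
Scan adjacency: A appears as child of G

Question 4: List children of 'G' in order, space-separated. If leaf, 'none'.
Node G's children (from adjacency): H, A

Answer: H A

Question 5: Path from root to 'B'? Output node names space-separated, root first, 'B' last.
Answer: D B

Derivation:
Walk down from root: D -> B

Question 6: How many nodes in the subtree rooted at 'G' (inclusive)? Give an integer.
Subtree rooted at G contains: A, G, H
Count = 3

Answer: 3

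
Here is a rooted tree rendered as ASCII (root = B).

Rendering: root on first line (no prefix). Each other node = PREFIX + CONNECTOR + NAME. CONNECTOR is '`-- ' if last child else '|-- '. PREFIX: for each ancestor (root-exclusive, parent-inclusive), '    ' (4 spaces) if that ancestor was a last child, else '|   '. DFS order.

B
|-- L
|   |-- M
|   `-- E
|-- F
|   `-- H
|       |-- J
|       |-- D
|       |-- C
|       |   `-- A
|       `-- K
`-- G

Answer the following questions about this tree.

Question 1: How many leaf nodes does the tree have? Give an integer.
Leaves (nodes with no children): A, D, E, G, J, K, M

Answer: 7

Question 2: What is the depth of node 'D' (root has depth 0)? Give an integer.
Answer: 3

Derivation:
Path from root to D: B -> F -> H -> D
Depth = number of edges = 3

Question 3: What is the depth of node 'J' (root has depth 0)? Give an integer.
Path from root to J: B -> F -> H -> J
Depth = number of edges = 3

Answer: 3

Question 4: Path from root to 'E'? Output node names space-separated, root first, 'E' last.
Walk down from root: B -> L -> E

Answer: B L E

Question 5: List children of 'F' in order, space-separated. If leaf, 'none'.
Node F's children (from adjacency): H

Answer: H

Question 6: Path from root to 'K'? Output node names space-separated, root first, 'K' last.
Answer: B F H K

Derivation:
Walk down from root: B -> F -> H -> K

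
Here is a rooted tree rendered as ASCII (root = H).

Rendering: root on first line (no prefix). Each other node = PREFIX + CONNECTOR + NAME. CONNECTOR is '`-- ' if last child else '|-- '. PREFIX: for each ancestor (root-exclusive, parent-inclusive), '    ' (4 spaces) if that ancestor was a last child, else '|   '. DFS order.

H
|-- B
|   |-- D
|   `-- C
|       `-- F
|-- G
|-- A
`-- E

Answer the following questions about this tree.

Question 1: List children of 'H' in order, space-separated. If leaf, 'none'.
Node H's children (from adjacency): B, G, A, E

Answer: B G A E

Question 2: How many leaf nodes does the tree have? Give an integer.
Answer: 5

Derivation:
Leaves (nodes with no children): A, D, E, F, G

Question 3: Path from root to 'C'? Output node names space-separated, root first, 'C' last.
Answer: H B C

Derivation:
Walk down from root: H -> B -> C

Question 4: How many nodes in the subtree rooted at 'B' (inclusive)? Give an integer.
Subtree rooted at B contains: B, C, D, F
Count = 4

Answer: 4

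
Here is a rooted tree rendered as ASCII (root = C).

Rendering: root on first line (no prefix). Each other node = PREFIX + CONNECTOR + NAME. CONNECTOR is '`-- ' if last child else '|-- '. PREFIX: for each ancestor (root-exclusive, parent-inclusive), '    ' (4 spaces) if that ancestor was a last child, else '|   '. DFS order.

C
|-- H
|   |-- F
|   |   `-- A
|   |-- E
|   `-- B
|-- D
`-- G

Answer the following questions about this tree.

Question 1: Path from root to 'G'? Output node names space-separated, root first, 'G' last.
Walk down from root: C -> G

Answer: C G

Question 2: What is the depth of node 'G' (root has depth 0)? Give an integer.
Answer: 1

Derivation:
Path from root to G: C -> G
Depth = number of edges = 1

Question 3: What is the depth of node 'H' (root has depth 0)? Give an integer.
Path from root to H: C -> H
Depth = number of edges = 1

Answer: 1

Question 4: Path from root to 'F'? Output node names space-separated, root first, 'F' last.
Walk down from root: C -> H -> F

Answer: C H F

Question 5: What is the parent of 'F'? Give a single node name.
Answer: H

Derivation:
Scan adjacency: F appears as child of H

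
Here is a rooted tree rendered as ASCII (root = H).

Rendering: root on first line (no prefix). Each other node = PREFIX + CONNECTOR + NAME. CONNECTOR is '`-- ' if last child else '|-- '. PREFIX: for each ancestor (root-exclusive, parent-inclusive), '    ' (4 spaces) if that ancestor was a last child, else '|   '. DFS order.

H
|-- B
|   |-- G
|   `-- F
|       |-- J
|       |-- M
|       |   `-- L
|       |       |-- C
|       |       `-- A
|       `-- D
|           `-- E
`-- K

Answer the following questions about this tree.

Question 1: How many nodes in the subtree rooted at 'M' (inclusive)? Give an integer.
Answer: 4

Derivation:
Subtree rooted at M contains: A, C, L, M
Count = 4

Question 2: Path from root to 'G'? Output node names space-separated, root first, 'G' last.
Walk down from root: H -> B -> G

Answer: H B G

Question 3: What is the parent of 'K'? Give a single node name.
Scan adjacency: K appears as child of H

Answer: H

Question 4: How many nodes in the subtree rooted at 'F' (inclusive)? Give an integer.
Answer: 8

Derivation:
Subtree rooted at F contains: A, C, D, E, F, J, L, M
Count = 8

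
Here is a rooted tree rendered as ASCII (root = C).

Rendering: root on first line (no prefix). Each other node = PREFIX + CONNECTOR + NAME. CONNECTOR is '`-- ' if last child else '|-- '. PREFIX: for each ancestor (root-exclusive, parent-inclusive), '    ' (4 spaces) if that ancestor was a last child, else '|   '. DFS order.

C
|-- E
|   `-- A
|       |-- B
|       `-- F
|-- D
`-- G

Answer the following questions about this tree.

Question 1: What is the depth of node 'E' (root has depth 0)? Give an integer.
Answer: 1

Derivation:
Path from root to E: C -> E
Depth = number of edges = 1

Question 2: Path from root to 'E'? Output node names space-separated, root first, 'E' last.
Walk down from root: C -> E

Answer: C E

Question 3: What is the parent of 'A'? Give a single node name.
Scan adjacency: A appears as child of E

Answer: E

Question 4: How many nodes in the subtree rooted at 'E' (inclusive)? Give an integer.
Answer: 4

Derivation:
Subtree rooted at E contains: A, B, E, F
Count = 4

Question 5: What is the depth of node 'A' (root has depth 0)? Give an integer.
Answer: 2

Derivation:
Path from root to A: C -> E -> A
Depth = number of edges = 2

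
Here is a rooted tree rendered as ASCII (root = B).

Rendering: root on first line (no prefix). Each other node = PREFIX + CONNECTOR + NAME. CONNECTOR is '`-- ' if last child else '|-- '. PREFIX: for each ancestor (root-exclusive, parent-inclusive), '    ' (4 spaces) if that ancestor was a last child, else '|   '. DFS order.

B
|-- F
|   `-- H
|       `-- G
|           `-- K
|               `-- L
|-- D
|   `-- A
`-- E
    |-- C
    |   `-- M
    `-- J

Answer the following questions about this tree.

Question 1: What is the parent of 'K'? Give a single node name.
Scan adjacency: K appears as child of G

Answer: G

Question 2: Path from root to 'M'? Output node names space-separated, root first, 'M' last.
Walk down from root: B -> E -> C -> M

Answer: B E C M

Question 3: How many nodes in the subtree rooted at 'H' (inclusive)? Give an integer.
Subtree rooted at H contains: G, H, K, L
Count = 4

Answer: 4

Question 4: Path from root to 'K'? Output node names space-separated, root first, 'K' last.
Walk down from root: B -> F -> H -> G -> K

Answer: B F H G K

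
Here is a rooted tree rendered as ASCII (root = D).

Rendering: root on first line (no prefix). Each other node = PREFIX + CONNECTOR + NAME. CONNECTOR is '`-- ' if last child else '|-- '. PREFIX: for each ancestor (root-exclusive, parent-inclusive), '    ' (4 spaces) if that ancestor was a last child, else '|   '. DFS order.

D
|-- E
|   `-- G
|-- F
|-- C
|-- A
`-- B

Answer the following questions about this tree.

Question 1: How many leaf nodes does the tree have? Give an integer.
Answer: 5

Derivation:
Leaves (nodes with no children): A, B, C, F, G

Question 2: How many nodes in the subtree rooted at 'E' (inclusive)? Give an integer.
Subtree rooted at E contains: E, G
Count = 2

Answer: 2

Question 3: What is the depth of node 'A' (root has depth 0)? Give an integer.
Answer: 1

Derivation:
Path from root to A: D -> A
Depth = number of edges = 1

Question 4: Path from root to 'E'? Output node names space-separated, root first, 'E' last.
Walk down from root: D -> E

Answer: D E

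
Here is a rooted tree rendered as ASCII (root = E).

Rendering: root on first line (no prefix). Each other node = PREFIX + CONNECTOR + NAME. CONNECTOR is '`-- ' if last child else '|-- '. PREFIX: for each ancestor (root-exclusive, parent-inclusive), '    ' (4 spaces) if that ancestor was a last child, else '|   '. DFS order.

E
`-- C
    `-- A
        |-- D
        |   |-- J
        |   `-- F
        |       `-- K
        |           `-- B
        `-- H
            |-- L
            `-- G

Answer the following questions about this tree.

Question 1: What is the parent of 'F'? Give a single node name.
Answer: D

Derivation:
Scan adjacency: F appears as child of D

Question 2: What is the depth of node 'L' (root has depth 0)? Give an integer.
Path from root to L: E -> C -> A -> H -> L
Depth = number of edges = 4

Answer: 4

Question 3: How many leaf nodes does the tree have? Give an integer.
Answer: 4

Derivation:
Leaves (nodes with no children): B, G, J, L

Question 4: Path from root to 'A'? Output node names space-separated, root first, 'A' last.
Answer: E C A

Derivation:
Walk down from root: E -> C -> A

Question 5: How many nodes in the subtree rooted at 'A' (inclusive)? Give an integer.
Subtree rooted at A contains: A, B, D, F, G, H, J, K, L
Count = 9

Answer: 9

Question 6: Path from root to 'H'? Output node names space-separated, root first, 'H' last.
Answer: E C A H

Derivation:
Walk down from root: E -> C -> A -> H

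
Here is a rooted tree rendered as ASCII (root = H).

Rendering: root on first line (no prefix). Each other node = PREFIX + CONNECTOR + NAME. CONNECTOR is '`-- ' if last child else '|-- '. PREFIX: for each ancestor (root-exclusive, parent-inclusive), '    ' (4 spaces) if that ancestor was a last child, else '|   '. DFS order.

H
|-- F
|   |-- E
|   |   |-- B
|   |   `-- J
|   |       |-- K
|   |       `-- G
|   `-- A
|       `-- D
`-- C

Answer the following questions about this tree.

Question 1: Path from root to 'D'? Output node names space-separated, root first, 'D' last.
Walk down from root: H -> F -> A -> D

Answer: H F A D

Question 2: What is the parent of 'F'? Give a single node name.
Scan adjacency: F appears as child of H

Answer: H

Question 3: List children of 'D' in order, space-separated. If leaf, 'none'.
Answer: none

Derivation:
Node D's children (from adjacency): (leaf)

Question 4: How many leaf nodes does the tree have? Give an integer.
Leaves (nodes with no children): B, C, D, G, K

Answer: 5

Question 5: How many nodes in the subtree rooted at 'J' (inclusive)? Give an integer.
Answer: 3

Derivation:
Subtree rooted at J contains: G, J, K
Count = 3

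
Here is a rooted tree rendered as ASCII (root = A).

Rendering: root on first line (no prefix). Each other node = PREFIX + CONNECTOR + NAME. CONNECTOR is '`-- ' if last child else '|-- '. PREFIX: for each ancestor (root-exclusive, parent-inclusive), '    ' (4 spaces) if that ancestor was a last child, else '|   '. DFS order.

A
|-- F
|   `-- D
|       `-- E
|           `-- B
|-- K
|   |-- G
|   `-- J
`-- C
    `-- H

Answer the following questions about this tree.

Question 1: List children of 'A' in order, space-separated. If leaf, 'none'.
Answer: F K C

Derivation:
Node A's children (from adjacency): F, K, C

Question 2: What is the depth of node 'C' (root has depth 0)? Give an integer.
Answer: 1

Derivation:
Path from root to C: A -> C
Depth = number of edges = 1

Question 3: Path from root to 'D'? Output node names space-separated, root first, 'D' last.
Walk down from root: A -> F -> D

Answer: A F D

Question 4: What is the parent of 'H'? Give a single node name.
Scan adjacency: H appears as child of C

Answer: C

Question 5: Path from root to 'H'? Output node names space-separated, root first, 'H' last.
Answer: A C H

Derivation:
Walk down from root: A -> C -> H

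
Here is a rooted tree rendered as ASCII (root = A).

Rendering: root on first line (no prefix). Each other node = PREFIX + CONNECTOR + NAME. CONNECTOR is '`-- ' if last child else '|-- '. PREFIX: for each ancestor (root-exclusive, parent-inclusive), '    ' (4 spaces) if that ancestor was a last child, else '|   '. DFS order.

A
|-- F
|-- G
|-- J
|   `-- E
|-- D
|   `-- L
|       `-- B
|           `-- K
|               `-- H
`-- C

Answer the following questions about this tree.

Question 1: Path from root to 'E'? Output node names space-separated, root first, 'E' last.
Walk down from root: A -> J -> E

Answer: A J E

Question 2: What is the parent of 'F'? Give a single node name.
Scan adjacency: F appears as child of A

Answer: A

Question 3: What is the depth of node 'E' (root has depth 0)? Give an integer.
Answer: 2

Derivation:
Path from root to E: A -> J -> E
Depth = number of edges = 2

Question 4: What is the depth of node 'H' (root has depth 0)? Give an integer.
Answer: 5

Derivation:
Path from root to H: A -> D -> L -> B -> K -> H
Depth = number of edges = 5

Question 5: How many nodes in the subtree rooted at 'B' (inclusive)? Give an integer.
Subtree rooted at B contains: B, H, K
Count = 3

Answer: 3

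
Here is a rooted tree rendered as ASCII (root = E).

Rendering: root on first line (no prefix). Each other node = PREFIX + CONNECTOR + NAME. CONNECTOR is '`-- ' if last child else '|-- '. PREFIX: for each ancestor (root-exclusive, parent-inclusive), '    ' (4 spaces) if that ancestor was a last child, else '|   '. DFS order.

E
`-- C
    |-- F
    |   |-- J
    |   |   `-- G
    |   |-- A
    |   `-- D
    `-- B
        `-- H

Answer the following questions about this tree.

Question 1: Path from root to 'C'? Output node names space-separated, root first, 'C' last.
Answer: E C

Derivation:
Walk down from root: E -> C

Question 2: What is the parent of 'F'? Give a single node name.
Answer: C

Derivation:
Scan adjacency: F appears as child of C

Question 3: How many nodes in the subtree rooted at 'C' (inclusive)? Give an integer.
Answer: 8

Derivation:
Subtree rooted at C contains: A, B, C, D, F, G, H, J
Count = 8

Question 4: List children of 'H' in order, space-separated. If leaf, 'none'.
Node H's children (from adjacency): (leaf)

Answer: none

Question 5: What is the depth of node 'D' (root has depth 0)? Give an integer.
Path from root to D: E -> C -> F -> D
Depth = number of edges = 3

Answer: 3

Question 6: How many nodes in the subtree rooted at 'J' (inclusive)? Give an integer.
Subtree rooted at J contains: G, J
Count = 2

Answer: 2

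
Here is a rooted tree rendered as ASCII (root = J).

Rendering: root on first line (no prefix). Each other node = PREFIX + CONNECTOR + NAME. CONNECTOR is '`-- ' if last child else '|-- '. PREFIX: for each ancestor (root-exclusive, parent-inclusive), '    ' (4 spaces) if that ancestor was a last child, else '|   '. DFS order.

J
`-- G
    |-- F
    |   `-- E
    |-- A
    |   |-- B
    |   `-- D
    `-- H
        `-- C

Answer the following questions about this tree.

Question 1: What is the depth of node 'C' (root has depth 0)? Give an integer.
Path from root to C: J -> G -> H -> C
Depth = number of edges = 3

Answer: 3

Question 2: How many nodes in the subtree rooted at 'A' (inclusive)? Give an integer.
Answer: 3

Derivation:
Subtree rooted at A contains: A, B, D
Count = 3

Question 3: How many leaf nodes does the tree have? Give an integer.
Leaves (nodes with no children): B, C, D, E

Answer: 4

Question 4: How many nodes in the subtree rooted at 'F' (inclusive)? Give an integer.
Subtree rooted at F contains: E, F
Count = 2

Answer: 2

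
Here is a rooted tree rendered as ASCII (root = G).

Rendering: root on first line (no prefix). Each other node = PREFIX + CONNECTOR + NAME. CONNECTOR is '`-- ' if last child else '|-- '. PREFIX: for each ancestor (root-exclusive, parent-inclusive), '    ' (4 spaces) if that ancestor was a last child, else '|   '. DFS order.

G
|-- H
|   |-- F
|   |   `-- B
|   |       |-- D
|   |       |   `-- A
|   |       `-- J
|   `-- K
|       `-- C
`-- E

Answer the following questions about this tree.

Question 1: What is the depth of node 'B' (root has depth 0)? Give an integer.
Answer: 3

Derivation:
Path from root to B: G -> H -> F -> B
Depth = number of edges = 3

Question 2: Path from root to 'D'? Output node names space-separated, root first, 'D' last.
Walk down from root: G -> H -> F -> B -> D

Answer: G H F B D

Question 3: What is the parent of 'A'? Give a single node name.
Scan adjacency: A appears as child of D

Answer: D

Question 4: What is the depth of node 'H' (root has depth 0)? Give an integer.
Path from root to H: G -> H
Depth = number of edges = 1

Answer: 1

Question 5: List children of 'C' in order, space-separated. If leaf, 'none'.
Answer: none

Derivation:
Node C's children (from adjacency): (leaf)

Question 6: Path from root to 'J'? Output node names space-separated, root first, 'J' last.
Answer: G H F B J

Derivation:
Walk down from root: G -> H -> F -> B -> J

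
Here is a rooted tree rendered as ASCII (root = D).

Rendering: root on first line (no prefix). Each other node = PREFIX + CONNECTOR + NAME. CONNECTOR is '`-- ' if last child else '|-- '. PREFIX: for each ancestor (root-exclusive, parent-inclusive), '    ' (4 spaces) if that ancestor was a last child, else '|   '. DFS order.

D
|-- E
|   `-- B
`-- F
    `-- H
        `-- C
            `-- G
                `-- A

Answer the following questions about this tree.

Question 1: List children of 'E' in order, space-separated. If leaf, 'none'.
Node E's children (from adjacency): B

Answer: B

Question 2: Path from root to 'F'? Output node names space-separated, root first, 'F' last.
Answer: D F

Derivation:
Walk down from root: D -> F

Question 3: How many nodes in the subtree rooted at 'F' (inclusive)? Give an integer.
Answer: 5

Derivation:
Subtree rooted at F contains: A, C, F, G, H
Count = 5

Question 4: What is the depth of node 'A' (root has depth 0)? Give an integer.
Path from root to A: D -> F -> H -> C -> G -> A
Depth = number of edges = 5

Answer: 5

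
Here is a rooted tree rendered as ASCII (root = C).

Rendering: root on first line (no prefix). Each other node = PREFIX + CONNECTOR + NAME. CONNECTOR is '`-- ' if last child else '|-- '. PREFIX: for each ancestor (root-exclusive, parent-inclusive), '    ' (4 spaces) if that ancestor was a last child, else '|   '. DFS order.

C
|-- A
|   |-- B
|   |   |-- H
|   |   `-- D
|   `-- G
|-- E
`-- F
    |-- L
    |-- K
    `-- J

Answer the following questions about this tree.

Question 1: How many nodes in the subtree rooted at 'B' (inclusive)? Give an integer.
Answer: 3

Derivation:
Subtree rooted at B contains: B, D, H
Count = 3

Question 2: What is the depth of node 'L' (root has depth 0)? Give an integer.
Path from root to L: C -> F -> L
Depth = number of edges = 2

Answer: 2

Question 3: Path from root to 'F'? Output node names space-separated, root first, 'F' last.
Answer: C F

Derivation:
Walk down from root: C -> F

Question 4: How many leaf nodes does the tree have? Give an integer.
Answer: 7

Derivation:
Leaves (nodes with no children): D, E, G, H, J, K, L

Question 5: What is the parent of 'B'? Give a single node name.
Scan adjacency: B appears as child of A

Answer: A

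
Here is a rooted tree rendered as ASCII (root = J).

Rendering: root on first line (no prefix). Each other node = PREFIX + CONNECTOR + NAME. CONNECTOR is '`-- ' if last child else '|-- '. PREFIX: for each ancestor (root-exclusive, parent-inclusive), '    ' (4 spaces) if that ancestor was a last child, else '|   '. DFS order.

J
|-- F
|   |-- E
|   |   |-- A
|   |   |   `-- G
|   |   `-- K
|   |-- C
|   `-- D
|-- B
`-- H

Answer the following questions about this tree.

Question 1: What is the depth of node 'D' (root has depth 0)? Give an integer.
Path from root to D: J -> F -> D
Depth = number of edges = 2

Answer: 2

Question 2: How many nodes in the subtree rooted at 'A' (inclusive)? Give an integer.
Answer: 2

Derivation:
Subtree rooted at A contains: A, G
Count = 2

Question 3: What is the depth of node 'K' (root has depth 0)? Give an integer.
Answer: 3

Derivation:
Path from root to K: J -> F -> E -> K
Depth = number of edges = 3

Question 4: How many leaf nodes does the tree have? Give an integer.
Answer: 6

Derivation:
Leaves (nodes with no children): B, C, D, G, H, K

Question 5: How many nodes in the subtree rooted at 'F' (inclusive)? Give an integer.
Answer: 7

Derivation:
Subtree rooted at F contains: A, C, D, E, F, G, K
Count = 7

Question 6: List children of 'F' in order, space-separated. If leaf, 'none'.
Answer: E C D

Derivation:
Node F's children (from adjacency): E, C, D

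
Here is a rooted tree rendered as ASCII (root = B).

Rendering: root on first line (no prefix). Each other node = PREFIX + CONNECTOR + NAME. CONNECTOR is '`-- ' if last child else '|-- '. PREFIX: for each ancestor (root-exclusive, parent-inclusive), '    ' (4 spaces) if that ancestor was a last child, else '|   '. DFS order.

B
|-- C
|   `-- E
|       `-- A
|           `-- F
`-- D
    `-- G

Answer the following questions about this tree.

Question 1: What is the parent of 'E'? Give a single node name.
Scan adjacency: E appears as child of C

Answer: C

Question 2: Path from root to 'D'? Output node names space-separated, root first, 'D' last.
Answer: B D

Derivation:
Walk down from root: B -> D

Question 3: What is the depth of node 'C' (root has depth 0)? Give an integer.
Path from root to C: B -> C
Depth = number of edges = 1

Answer: 1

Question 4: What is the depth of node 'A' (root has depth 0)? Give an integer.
Answer: 3

Derivation:
Path from root to A: B -> C -> E -> A
Depth = number of edges = 3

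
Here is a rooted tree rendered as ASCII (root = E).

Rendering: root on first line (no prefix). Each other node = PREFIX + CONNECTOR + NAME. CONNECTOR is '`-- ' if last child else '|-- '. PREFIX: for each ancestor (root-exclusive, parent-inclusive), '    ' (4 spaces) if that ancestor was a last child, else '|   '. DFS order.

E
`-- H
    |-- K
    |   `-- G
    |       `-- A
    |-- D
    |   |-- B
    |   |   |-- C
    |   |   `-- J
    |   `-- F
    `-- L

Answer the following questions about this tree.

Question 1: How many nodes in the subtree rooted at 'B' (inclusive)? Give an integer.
Subtree rooted at B contains: B, C, J
Count = 3

Answer: 3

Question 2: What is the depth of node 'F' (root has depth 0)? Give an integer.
Answer: 3

Derivation:
Path from root to F: E -> H -> D -> F
Depth = number of edges = 3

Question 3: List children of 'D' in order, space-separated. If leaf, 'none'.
Node D's children (from adjacency): B, F

Answer: B F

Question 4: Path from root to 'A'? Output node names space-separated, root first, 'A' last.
Answer: E H K G A

Derivation:
Walk down from root: E -> H -> K -> G -> A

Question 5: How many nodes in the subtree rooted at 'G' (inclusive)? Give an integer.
Subtree rooted at G contains: A, G
Count = 2

Answer: 2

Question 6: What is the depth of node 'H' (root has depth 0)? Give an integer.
Path from root to H: E -> H
Depth = number of edges = 1

Answer: 1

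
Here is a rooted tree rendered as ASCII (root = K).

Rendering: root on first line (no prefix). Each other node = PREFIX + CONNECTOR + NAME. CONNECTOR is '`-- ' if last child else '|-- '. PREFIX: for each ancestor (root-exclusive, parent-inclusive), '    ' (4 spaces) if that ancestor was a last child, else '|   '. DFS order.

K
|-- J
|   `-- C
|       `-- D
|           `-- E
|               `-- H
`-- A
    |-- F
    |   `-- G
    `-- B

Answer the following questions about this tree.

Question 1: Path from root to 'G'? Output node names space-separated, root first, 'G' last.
Walk down from root: K -> A -> F -> G

Answer: K A F G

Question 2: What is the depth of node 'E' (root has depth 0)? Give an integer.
Answer: 4

Derivation:
Path from root to E: K -> J -> C -> D -> E
Depth = number of edges = 4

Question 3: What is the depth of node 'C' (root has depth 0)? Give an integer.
Answer: 2

Derivation:
Path from root to C: K -> J -> C
Depth = number of edges = 2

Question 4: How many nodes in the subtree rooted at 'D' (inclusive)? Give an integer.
Answer: 3

Derivation:
Subtree rooted at D contains: D, E, H
Count = 3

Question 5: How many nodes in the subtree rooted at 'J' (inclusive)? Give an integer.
Subtree rooted at J contains: C, D, E, H, J
Count = 5

Answer: 5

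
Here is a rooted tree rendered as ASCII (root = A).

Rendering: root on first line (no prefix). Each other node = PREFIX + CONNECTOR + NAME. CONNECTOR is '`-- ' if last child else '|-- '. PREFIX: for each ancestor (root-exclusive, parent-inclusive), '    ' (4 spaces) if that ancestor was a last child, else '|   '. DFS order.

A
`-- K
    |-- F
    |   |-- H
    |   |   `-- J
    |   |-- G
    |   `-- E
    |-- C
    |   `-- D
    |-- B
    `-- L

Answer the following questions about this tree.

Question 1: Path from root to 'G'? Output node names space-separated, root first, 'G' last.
Walk down from root: A -> K -> F -> G

Answer: A K F G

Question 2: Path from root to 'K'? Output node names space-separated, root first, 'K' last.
Walk down from root: A -> K

Answer: A K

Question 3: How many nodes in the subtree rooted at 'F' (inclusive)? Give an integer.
Answer: 5

Derivation:
Subtree rooted at F contains: E, F, G, H, J
Count = 5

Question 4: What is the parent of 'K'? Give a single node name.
Scan adjacency: K appears as child of A

Answer: A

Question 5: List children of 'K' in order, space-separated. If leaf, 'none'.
Node K's children (from adjacency): F, C, B, L

Answer: F C B L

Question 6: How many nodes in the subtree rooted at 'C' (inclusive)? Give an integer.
Subtree rooted at C contains: C, D
Count = 2

Answer: 2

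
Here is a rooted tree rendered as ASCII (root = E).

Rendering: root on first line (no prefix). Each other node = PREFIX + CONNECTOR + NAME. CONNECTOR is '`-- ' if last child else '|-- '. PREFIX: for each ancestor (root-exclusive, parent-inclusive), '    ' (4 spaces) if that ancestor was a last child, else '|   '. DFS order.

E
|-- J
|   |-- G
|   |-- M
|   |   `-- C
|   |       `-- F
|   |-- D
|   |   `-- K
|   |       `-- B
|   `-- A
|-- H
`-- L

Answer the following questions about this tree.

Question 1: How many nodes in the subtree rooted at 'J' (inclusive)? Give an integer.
Answer: 9

Derivation:
Subtree rooted at J contains: A, B, C, D, F, G, J, K, M
Count = 9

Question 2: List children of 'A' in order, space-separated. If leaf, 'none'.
Answer: none

Derivation:
Node A's children (from adjacency): (leaf)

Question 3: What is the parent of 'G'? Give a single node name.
Scan adjacency: G appears as child of J

Answer: J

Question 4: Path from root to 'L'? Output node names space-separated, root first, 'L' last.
Answer: E L

Derivation:
Walk down from root: E -> L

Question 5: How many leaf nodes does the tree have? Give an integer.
Leaves (nodes with no children): A, B, F, G, H, L

Answer: 6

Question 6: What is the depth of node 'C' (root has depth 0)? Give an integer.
Path from root to C: E -> J -> M -> C
Depth = number of edges = 3

Answer: 3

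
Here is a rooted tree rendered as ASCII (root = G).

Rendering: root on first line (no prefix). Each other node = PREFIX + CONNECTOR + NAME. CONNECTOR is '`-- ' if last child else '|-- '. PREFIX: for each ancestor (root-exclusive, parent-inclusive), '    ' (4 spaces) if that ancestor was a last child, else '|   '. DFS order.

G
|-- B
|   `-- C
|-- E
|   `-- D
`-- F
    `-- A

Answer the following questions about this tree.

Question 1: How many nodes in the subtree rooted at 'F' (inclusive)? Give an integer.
Answer: 2

Derivation:
Subtree rooted at F contains: A, F
Count = 2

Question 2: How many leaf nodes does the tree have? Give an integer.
Leaves (nodes with no children): A, C, D

Answer: 3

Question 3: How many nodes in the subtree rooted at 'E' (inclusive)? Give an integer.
Answer: 2

Derivation:
Subtree rooted at E contains: D, E
Count = 2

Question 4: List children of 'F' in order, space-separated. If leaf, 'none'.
Answer: A

Derivation:
Node F's children (from adjacency): A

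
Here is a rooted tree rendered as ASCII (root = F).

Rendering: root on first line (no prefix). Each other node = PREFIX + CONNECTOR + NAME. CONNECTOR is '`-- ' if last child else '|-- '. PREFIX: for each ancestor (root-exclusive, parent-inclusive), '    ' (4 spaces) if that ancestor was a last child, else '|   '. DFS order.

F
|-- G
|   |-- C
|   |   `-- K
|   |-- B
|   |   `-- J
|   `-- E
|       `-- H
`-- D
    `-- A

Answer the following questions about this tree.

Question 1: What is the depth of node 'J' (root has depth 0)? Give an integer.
Path from root to J: F -> G -> B -> J
Depth = number of edges = 3

Answer: 3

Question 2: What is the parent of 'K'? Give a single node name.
Answer: C

Derivation:
Scan adjacency: K appears as child of C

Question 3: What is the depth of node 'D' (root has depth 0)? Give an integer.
Path from root to D: F -> D
Depth = number of edges = 1

Answer: 1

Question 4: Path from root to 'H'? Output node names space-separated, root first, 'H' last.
Walk down from root: F -> G -> E -> H

Answer: F G E H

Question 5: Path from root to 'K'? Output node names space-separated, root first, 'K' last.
Answer: F G C K

Derivation:
Walk down from root: F -> G -> C -> K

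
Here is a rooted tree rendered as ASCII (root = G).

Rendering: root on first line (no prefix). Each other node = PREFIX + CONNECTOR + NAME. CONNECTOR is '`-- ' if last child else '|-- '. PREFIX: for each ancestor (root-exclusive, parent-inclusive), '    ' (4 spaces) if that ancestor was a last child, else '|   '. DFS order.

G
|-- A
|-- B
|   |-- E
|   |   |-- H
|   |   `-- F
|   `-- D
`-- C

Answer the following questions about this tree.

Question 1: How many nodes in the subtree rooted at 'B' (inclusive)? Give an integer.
Subtree rooted at B contains: B, D, E, F, H
Count = 5

Answer: 5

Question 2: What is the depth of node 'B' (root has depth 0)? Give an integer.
Answer: 1

Derivation:
Path from root to B: G -> B
Depth = number of edges = 1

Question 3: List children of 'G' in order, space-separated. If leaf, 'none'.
Node G's children (from adjacency): A, B, C

Answer: A B C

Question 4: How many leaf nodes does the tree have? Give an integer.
Answer: 5

Derivation:
Leaves (nodes with no children): A, C, D, F, H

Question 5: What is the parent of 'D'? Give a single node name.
Scan adjacency: D appears as child of B

Answer: B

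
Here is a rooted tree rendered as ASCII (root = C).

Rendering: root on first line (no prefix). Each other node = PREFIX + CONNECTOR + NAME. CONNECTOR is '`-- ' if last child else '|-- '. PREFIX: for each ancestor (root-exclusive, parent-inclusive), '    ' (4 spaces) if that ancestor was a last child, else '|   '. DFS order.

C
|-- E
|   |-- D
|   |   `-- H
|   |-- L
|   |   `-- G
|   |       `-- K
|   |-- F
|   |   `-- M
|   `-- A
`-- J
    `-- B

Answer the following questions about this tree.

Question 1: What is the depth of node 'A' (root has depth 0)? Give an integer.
Answer: 2

Derivation:
Path from root to A: C -> E -> A
Depth = number of edges = 2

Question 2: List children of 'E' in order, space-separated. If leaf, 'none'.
Answer: D L F A

Derivation:
Node E's children (from adjacency): D, L, F, A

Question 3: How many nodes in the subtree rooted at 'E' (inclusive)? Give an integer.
Subtree rooted at E contains: A, D, E, F, G, H, K, L, M
Count = 9

Answer: 9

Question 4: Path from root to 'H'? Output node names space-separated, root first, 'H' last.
Answer: C E D H

Derivation:
Walk down from root: C -> E -> D -> H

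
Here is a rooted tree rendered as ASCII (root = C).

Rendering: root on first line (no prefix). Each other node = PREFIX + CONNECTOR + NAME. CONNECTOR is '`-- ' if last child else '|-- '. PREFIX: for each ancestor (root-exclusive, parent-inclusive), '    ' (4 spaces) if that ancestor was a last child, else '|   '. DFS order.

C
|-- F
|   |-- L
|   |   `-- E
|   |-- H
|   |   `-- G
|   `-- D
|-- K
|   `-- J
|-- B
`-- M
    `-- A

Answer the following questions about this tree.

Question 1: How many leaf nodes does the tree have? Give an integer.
Leaves (nodes with no children): A, B, D, E, G, J

Answer: 6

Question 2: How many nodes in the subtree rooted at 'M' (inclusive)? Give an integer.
Subtree rooted at M contains: A, M
Count = 2

Answer: 2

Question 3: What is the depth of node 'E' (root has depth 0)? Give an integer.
Path from root to E: C -> F -> L -> E
Depth = number of edges = 3

Answer: 3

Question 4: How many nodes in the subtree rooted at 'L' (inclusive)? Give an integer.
Answer: 2

Derivation:
Subtree rooted at L contains: E, L
Count = 2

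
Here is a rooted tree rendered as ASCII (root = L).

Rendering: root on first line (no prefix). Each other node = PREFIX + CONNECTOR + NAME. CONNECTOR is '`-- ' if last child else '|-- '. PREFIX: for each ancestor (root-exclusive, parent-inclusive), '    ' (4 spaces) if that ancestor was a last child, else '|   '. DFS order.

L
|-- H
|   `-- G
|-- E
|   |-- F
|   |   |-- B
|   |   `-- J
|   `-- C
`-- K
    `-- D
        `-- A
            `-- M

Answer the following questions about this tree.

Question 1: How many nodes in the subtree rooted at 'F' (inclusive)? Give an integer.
Subtree rooted at F contains: B, F, J
Count = 3

Answer: 3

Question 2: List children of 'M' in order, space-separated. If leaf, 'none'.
Node M's children (from adjacency): (leaf)

Answer: none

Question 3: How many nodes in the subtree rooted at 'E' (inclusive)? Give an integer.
Subtree rooted at E contains: B, C, E, F, J
Count = 5

Answer: 5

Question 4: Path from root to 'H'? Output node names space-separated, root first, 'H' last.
Walk down from root: L -> H

Answer: L H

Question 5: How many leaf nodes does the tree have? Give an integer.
Answer: 5

Derivation:
Leaves (nodes with no children): B, C, G, J, M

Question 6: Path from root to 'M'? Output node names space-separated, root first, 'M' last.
Walk down from root: L -> K -> D -> A -> M

Answer: L K D A M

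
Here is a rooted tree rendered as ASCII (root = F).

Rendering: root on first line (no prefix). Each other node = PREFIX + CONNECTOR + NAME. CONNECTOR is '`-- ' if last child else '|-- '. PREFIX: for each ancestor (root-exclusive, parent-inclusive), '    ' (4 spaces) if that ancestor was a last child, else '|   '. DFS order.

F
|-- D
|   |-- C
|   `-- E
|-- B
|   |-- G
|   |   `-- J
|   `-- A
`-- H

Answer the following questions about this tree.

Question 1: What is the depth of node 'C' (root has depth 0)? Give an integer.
Answer: 2

Derivation:
Path from root to C: F -> D -> C
Depth = number of edges = 2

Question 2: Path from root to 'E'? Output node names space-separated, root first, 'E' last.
Answer: F D E

Derivation:
Walk down from root: F -> D -> E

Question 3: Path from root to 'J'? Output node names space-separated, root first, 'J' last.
Walk down from root: F -> B -> G -> J

Answer: F B G J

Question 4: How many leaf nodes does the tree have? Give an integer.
Leaves (nodes with no children): A, C, E, H, J

Answer: 5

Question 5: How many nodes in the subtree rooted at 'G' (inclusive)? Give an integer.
Answer: 2

Derivation:
Subtree rooted at G contains: G, J
Count = 2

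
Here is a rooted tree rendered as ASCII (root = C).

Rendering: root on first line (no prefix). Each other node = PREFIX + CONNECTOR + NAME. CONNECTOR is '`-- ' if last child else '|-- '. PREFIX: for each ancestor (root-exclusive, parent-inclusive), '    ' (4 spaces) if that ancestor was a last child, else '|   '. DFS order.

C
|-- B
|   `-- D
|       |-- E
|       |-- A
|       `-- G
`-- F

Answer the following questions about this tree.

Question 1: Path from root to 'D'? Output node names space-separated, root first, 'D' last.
Answer: C B D

Derivation:
Walk down from root: C -> B -> D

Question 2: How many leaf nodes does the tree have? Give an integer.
Answer: 4

Derivation:
Leaves (nodes with no children): A, E, F, G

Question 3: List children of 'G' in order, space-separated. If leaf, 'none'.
Node G's children (from adjacency): (leaf)

Answer: none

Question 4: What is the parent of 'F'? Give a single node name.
Answer: C

Derivation:
Scan adjacency: F appears as child of C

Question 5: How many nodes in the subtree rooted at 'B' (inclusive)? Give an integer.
Answer: 5

Derivation:
Subtree rooted at B contains: A, B, D, E, G
Count = 5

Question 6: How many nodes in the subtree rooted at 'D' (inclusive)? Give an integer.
Answer: 4

Derivation:
Subtree rooted at D contains: A, D, E, G
Count = 4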